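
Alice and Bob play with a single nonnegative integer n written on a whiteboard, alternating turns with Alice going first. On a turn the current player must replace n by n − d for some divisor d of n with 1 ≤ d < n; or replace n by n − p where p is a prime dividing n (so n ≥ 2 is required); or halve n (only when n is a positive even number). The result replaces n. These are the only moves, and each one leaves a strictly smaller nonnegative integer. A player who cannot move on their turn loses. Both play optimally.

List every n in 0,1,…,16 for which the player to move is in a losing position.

Positions with no move are L. A position that does have a move is losing for the player to move precisely when every available move leads to a winning position for the opponent. Fill in the labels:
n=0: no move → L
n=1: no move → L
n=2: can move to 0, which is L ⇒ W
n=3: can move to 0, which is L ⇒ W
n=4: moves to 2(W), 3(W); every one is W ⇒ L
n=5: can move to 0, which is L ⇒ W
n=6: can move to 4, which is L ⇒ W
n=7: can move to 0, which is L ⇒ W
n=8: can move to 4, which is L ⇒ W
n=9: moves to 6(W), 8(W); every one is W ⇒ L
n=10: can move to 9, which is L ⇒ W
n=11: can move to 0, which is L ⇒ W
n=12: can move to 9, which is L ⇒ W
n=13: can move to 0, which is L ⇒ W
n=14: moves to 7(W), 12(W), 13(W); every one is W ⇒ L
n=15: can move to 14, which is L ⇒ W
n=16: can move to 14, which is L ⇒ W
The losing starting values of n are exactly the entries labelled L in this table (5 of them).

0, 1, 4, 9, 14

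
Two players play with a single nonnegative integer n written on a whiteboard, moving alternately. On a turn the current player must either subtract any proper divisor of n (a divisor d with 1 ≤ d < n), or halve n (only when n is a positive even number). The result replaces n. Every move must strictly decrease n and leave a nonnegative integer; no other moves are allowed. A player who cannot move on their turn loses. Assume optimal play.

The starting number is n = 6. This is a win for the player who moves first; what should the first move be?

Positions with no move are L. A position that does have a move is losing for the player to move precisely when every available move leads to a winning position for the opponent. Fill in the labels:
n=0: no move → L
n=1: no move → L
n=2: W (go to 1, an L position)
n=3: L (sole option 2(W) is W)
n=4: W (go to 3, an L position)
n=5: L (sole option 4(W) is W)
n=6: W (go to 3, an L position)
From 6, the L positions reachable in one move are: 3, 5. Any move reaching one of these is winning.

Move to 3.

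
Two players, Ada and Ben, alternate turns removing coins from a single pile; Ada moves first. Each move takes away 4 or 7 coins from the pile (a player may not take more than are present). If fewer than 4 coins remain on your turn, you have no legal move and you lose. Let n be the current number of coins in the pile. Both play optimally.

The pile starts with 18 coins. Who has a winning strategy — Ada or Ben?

Ada wins.

Positions with no move are L. A position that does have a move is losing for the player to move precisely when every available move leads to a winning position for the opponent. Fill in the labels:
n=0: no move → L
n=1: no move → L
n=2: no move → L
n=3: no move → L
n=4: W (go to 0, an L position)
n=5: W (go to 1, an L position)
n=6: W (go to 2, an L position)
n=7: W (go to 3, an L position)
n=8: W (go to 1, an L position)
n=9: W (go to 2, an L position)
n=10: W (go to 3, an L position)
n=11: L (options 7(W), 4(W) are all W)
n=12: L (options 8(W), 5(W) are all W)
n=13: L (options 9(W), 6(W) are all W)
n=14: L (options 10(W), 7(W) are all W)
n=15: W (go to 11, an L position)
n=16: W (go to 12, an L position)
n=17: W (go to 13, an L position)
n=18: W (go to 14, an L position)
The starting position 18 is W: Ada should remove 4, leaving 14, handing over an L position.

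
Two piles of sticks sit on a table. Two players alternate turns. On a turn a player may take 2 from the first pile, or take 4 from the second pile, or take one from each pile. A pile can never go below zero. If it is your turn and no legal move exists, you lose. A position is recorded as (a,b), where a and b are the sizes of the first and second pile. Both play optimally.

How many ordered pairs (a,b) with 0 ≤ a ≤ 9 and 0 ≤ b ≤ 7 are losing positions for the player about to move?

Label each position W (a win for the player to move) or L (a loss). A position with no legal move is L; any other position is W exactly when some move reaches an L, and L when every move reaches a W.
Every move lowers a or b (never raises either), so fill the grid row by row in increasing a, and left to right within a row: each cell's successors are then already labelled.
      b=0  b=1  b=2  b=3  b=4  b=5  b=6  b=7
a=0:    L    L    L    L    W    W    W    W
a=1:    L    W    W    W    W    L    L    L
a=2:    W    W    W    W    L    L    W    W
a=3:    W    L    L    L    L    W    W    W
a=4:    L    L    W    W    W    W    L    L
a=5:    L    W    W    W    W    L    L    W
a=6:    W    W    L    L    L    L    W    W
a=7:    W    L    L    W    W    W    W    L
a=8:    L    L    W    W    W    W    L    L
a=9:    L    W    W    L    W    L    L    W
Cells with no legal move (terminal, hence L): (0,0), (0,1), (0,2), (0,3), (1,0).
The remaining L cells, each justified by listing all of its moves:
(1,5): moves to (1,1)(W), (0,4)(W); every one is W ⇒ L
(1,6): moves to (1,2)(W), (0,5)(W); every one is W ⇒ L
(1,7): moves to (1,3)(W), (0,6)(W); every one is W ⇒ L
(2,4): moves to (0,4)(W), (2,0)(W), (1,3)(W); every one is W ⇒ L
(2,5): moves to (0,5)(W), (2,1)(W), (1,4)(W); every one is W ⇒ L
(3,1): moves to (1,1)(W), (2,0)(W); every one is W ⇒ L
(3,2): moves to (1,2)(W), (2,1)(W); every one is W ⇒ L
(3,3): moves to (1,3)(W), (2,2)(W); every one is W ⇒ L
(3,4): moves to (1,4)(W), (3,0)(W), (2,3)(W); every one is W ⇒ L
(4,0): the only move is to (2,0)(W), a W ⇒ L
(4,1): moves to (2,1)(W), (3,0)(W); every one is W ⇒ L
(4,6): moves to (2,6)(W), (4,2)(W), (3,5)(W); every one is W ⇒ L
(4,7): moves to (2,7)(W), (4,3)(W), (3,6)(W); every one is W ⇒ L
(5,0): the only move is to (3,0)(W), a W ⇒ L
(5,5): moves to (3,5)(W), (5,1)(W), (4,4)(W); every one is W ⇒ L
(5,6): moves to (3,6)(W), (5,2)(W), (4,5)(W); every one is W ⇒ L
(6,2): moves to (4,2)(W), (5,1)(W); every one is W ⇒ L
(6,3): moves to (4,3)(W), (5,2)(W); every one is W ⇒ L
(6,4): moves to (4,4)(W), (6,0)(W), (5,3)(W); every one is W ⇒ L
(6,5): moves to (4,5)(W), (6,1)(W), (5,4)(W); every one is W ⇒ L
(7,1): moves to (5,1)(W), (6,0)(W); every one is W ⇒ L
(7,2): moves to (5,2)(W), (6,1)(W); every one is W ⇒ L
(7,7): moves to (5,7)(W), (7,3)(W), (6,6)(W); every one is W ⇒ L
(8,0): the only move is to (6,0)(W), a W ⇒ L
(8,1): moves to (6,1)(W), (7,0)(W); every one is W ⇒ L
(8,6): moves to (6,6)(W), (8,2)(W), (7,5)(W); every one is W ⇒ L
(8,7): moves to (6,7)(W), (8,3)(W), (7,6)(W); every one is W ⇒ L
(9,0): the only move is to (7,0)(W), a W ⇒ L
(9,3): moves to (7,3)(W), (8,2)(W); every one is W ⇒ L
(9,5): moves to (7,5)(W), (9,1)(W), (8,4)(W); every one is W ⇒ L
(9,6): moves to (7,6)(W), (9,2)(W), (8,5)(W); every one is W ⇒ L
Every other cell has at least one move into one of the L cells above, so it is W.
L cells per row: a=0: 4, a=1: 4, a=2: 2, a=3: 4, a=4: 4, a=5: 3, a=6: 4, a=7: 3, a=8: 4, a=9: 4; total 36.

36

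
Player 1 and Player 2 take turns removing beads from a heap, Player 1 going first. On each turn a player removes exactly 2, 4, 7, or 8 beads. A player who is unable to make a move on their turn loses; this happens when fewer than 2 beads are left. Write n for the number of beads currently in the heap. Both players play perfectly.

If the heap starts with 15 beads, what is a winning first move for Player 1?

Remove 4, leaving 11.

Compute win/loss labels from the base case upward. A position with no move is L. Any other position is W if it can reach an L in one move, else L.
n=0: no move → L
n=1: no move → L
n=2: reaches L-position 0 → W
n=3: reaches L-position 1 → W
n=4: reaches L-position 0 → W
n=5: reaches L-position 1 → W
n=6: only reaches 4(W), 2(W), all W → L
n=7: reaches L-position 0 → W
n=8: reaches L-position 6 → W
n=9: reaches L-position 1 → W
n=10: reaches L-position 6 → W
n=11: only reaches 9(W), 7(W), 4(W), 3(W), all W → L
n=12: only reaches 10(W), 8(W), 5(W), 4(W), all W → L
n=13: reaches L-position 11 → W
n=14: reaches L-position 12 → W
n=15: reaches L-position 11 → W
From 15, the L positions reachable in one move are: 11.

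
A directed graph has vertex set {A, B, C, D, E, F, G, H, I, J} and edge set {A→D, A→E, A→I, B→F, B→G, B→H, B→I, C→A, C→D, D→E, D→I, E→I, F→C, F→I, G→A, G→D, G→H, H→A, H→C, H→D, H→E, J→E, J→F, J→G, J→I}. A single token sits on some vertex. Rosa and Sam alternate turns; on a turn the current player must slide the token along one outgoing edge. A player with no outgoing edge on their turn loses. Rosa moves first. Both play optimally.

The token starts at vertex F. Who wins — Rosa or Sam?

Compute win/loss labels from the base case upward. A position with no move is L. Any other position is W if it can reach an L in one move, else L.
Every edge goes from a vertex to one that appears earlier in the order I, E, D, A, C, H, G, F, J, B, so processing vertices in that order labels each vertex after all of its successors.
I: no outgoing edge → L
E: W (go to I, an L position)
D: W (go to I, an L position)
A: W (go to I, an L position)
C: L (options A(W), D(W) are all W)
H: W (go to C, an L position)
G: L (options H(W), A(W), D(W) are all W)
F: W (go to C, an L position)
J: W (go to G, an L position)
B: W (go to G, an L position)
From F Rosa can move to C, reaching an L position.

Rosa wins.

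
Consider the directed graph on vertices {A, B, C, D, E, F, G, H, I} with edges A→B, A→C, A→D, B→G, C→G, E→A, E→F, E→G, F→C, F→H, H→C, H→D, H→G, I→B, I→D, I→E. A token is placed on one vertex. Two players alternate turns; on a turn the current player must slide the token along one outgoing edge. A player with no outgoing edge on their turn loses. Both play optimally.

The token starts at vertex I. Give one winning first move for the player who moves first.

Work bottom-up. With no move the player to move loses. Otherwise the position is W if at least one move leads to an L position for the opponent, and L if every move leads to a W.
Every edge goes from a vertex to one that appears earlier in the order G, D, B, C, H, F, A, E, I, so processing vertices in that order labels each vertex after all of its successors.
G: no outgoing edge → L
D: no outgoing edge → L
B: W (go to G, an L position)
C: W (go to G, an L position)
H: W (go to D, an L position)
F: L (options H(W), C(W) are all W)
A: W (go to D, an L position)
E: W (go to F, an L position)
I: W (go to D, an L position)
From I, the L positions reachable in one move are: D.

Move to D.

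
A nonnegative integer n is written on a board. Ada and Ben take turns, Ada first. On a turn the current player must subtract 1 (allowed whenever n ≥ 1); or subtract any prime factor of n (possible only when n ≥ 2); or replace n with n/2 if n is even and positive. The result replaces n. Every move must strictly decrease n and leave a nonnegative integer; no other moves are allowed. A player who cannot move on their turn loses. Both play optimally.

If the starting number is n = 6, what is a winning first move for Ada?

Move to 4.

Compute win/loss labels from the base case upward. A position with no move is L. Any other position is W if it can reach an L in one move, else L.
n=0: no move → L
n=1: reaches L-position 0 → W
n=2: reaches L-position 0 → W
n=3: reaches L-position 0 → W
n=4: only reaches 2(W), 3(W), all W → L
n=5: reaches L-position 0 → W
n=6: reaches L-position 4 → W
From 6, the L positions reachable in one move are: 4.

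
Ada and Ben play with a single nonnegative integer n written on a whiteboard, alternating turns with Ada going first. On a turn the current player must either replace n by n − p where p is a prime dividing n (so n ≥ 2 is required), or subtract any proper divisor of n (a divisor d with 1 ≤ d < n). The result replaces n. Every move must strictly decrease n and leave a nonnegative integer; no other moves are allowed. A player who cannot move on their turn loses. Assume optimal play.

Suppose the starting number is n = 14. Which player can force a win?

Work bottom-up. With no move the player to move loses. Otherwise the position is W if at least one move leads to an L position for the opponent, and L if every move leads to a W.
n=0: no move → L
n=1: no move → L
n=2: reaches L-position 0 → W
n=3: reaches L-position 0 → W
n=4: only reaches 2(W), 3(W), all W → L
n=5: reaches L-position 0 → W
n=6: reaches L-position 4 → W
n=7: reaches L-position 0 → W
n=8: reaches L-position 4 → W
n=9: only reaches 6(W), 8(W), all W → L
n=10: reaches L-position 9 → W
n=11: reaches L-position 0 → W
n=12: reaches L-position 9 → W
n=13: reaches L-position 0 → W
n=14: only reaches 7(W), 12(W), 13(W), all W → L
The starting position 14 is L: whatever Ada does, the opponent receives a W position.

Ben wins.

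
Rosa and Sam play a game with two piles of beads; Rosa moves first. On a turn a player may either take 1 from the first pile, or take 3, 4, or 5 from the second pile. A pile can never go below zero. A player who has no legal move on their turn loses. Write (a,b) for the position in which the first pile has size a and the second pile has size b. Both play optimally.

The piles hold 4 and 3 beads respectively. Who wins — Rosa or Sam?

Rosa wins.

Build the W/L table. Terminal = L. A non-terminal position is W if it has a move to some L; otherwise it is L.
No move ever increases a pile, so every position that can arise here has a ≤ 4 and b ≤ 3; it is enough to label the cells with 0 ≤ a ≤ 4 and 0 ≤ b ≤ 3.
Every move lowers a or b (never raises either), so fill the grid row by row in increasing a, and left to right within a row: each cell's successors are then already labelled.
      b=0  b=1  b=2  b=3
a=0:    L    L    L    W
a=1:    W    W    W    L
a=2:    L    L    L    W
a=3:    W    W    W    L
a=4:    L    L    L    W
Cells with no legal move (terminal, hence L): (0,0), (0,1), (0,2).
The remaining L cells, each justified by listing all of its moves:
(1,3): L (options (0,3)(W), (1,0)(W) are all W)
(2,0): L (sole option (1,0)(W) is W)
(2,1): L (sole option (1,1)(W) is W)
(2,2): L (sole option (1,2)(W) is W)
(3,3): L (options (2,3)(W), (3,0)(W) are all W)
(4,0): L (sole option (3,0)(W) is W)
(4,1): L (sole option (3,1)(W) is W)
(4,2): L (sole option (3,2)(W) is W)
Every other cell has at least one move into one of the L cells above, so it is W.
The starting position (4,3) is W: Rosa should move to (3,3), handing over an L position.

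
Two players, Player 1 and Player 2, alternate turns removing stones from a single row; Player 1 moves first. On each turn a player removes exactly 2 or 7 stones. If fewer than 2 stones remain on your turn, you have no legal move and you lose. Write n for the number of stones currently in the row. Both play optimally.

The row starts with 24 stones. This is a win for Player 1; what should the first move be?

Remove 2, leaving 22.

Build the W/L table. Terminal = L. A non-terminal position is W if it has a move to some L; otherwise it is L.
n=0: no move → L
n=1: no move → L
n=2: reaches L-position 0 → W
n=3: reaches L-position 1 → W
n=4: only reaches 2(W), which is W → L
n=5: only reaches 3(W), which is W → L
n=6: reaches L-position 4 → W
n=7: reaches L-position 5 → W
n=8: reaches L-position 1 → W
n=9: only reaches 7(W), 2(W), all W → L
n=10: only reaches 8(W), 3(W), all W → L
n=11: reaches L-position 9 → W
n=12: reaches L-position 10 → W
n=13: only reaches 11(W), 6(W), all W → L
n=14: only reaches 12(W), 7(W), all W → L
n=15: reaches L-position 13 → W
n=16: reaches L-position 14 → W
n=17: reaches L-position 10 → W
n=18: only reaches 16(W), 11(W), all W → L
n=19: only reaches 17(W), 12(W), all W → L
n=20: reaches L-position 18 → W
n=21: reaches L-position 19 → W
n=22: only reaches 20(W), 15(W), all W → L
n=23: only reaches 21(W), 16(W), all W → L
n=24: reaches L-position 22 → W
From 24, the L positions reachable in one move are: 22.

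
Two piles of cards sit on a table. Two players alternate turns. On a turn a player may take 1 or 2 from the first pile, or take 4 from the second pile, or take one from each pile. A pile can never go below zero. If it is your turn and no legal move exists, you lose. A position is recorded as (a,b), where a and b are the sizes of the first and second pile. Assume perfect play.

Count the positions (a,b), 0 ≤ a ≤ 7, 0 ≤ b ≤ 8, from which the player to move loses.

Classify positions by backward induction: terminal positions (no move available) are L. From any other position, the mover wins iff some move reaches an L.
Every move lowers a or b (never raises either), so fill the grid row by row in increasing a, and left to right within a row: each cell's successors are then already labelled.
      b=0  b=1  b=2  b=3  b=4  b=5  b=6  b=7  b=8
a=0:    L    L    L    L    W    W    W    W    L
a=1:    W    W    W    W    W    L    L    L    W
a=2:    W    W    W    W    L    W    W    W    W
a=3:    L    L    L    L    W    W    W    W    L
a=4:    W    W    W    W    W    L    L    L    W
a=5:    W    W    W    W    L    W    W    W    W
a=6:    L    L    L    L    W    W    W    W    L
a=7:    W    W    W    W    W    L    L    L    W
Cells with no legal move (terminal, hence L): (0,0), (0,1), (0,2), (0,3).
The remaining L cells, each justified by listing all of its moves:
(0,8): L (sole option (0,4)(W) is W)
(1,5): L (options (0,5)(W), (1,1)(W), (0,4)(W) are all W)
(1,6): L (options (0,6)(W), (1,2)(W), (0,5)(W) are all W)
(1,7): L (options (0,7)(W), (1,3)(W), (0,6)(W) are all W)
(2,4): L (options (1,4)(W), (0,4)(W), (2,0)(W), (1,3)(W) are all W)
(3,0): L (options (2,0)(W), (1,0)(W) are all W)
(3,1): L (options (2,1)(W), (1,1)(W), (2,0)(W) are all W)
(3,2): L (options (2,2)(W), (1,2)(W), (2,1)(W) are all W)
(3,3): L (options (2,3)(W), (1,3)(W), (2,2)(W) are all W)
(3,8): L (options (2,8)(W), (1,8)(W), (3,4)(W), (2,7)(W) are all W)
(4,5): L (options (3,5)(W), (2,5)(W), (4,1)(W), (3,4)(W) are all W)
(4,6): L (options (3,6)(W), (2,6)(W), (4,2)(W), (3,5)(W) are all W)
(4,7): L (options (3,7)(W), (2,7)(W), (4,3)(W), (3,6)(W) are all W)
(5,4): L (options (4,4)(W), (3,4)(W), (5,0)(W), (4,3)(W) are all W)
(6,0): L (options (5,0)(W), (4,0)(W) are all W)
(6,1): L (options (5,1)(W), (4,1)(W), (5,0)(W) are all W)
(6,2): L (options (5,2)(W), (4,2)(W), (5,1)(W) are all W)
(6,3): L (options (5,3)(W), (4,3)(W), (5,2)(W) are all W)
(6,8): L (options (5,8)(W), (4,8)(W), (6,4)(W), (5,7)(W) are all W)
(7,5): L (options (6,5)(W), (5,5)(W), (7,1)(W), (6,4)(W) are all W)
(7,6): L (options (6,6)(W), (5,6)(W), (7,2)(W), (6,5)(W) are all W)
(7,7): L (options (6,7)(W), (5,7)(W), (7,3)(W), (6,6)(W) are all W)
Every other cell has at least one move into one of the L cells above, so it is W.
L cells per row: a=0: 5, a=1: 3, a=2: 1, a=3: 5, a=4: 3, a=5: 1, a=6: 5, a=7: 3; total 26.

26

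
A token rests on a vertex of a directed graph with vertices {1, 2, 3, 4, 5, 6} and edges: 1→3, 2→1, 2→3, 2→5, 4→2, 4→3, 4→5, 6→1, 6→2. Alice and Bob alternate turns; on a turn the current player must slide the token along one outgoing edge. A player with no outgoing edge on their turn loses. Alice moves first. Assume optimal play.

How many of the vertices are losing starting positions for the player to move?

3

Positions with no move are L. A position that does have a move is losing for the player to move precisely when every available move leads to a winning position for the opponent. Fill in the labels:
Every edge goes from a vertex to one that appears earlier in the order 3, 5, 1, 2, 4, 6, so processing vertices in that order labels each vertex after all of its successors.
3: no outgoing edge → L
5: no outgoing edge → L
1: →3(L), so W
2: →5(L), so W
4: →5(L), so W
6: →2(W), 1(W) — all W, so L
The L vertices are 3, 5, 6; that is 3 in all.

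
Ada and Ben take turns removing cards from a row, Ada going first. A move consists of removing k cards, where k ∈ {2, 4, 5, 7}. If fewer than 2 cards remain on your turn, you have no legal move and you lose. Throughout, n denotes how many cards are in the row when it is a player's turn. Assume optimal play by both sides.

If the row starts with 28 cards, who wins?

Ben wins.

Work bottom-up. With no move the player to move loses. Otherwise the position is W if at least one move leads to an L position for the opponent, and L if every move leads to a W.
n=0: no move → L
n=1: no move → L
n=2: can move to 0, which is L ⇒ W
n=3: can move to 1, which is L ⇒ W
n=4: can move to 0, which is L ⇒ W
n=5: can move to 1, which is L ⇒ W
n=6: can move to 1, which is L ⇒ W
n=7: can move to 0, which is L ⇒ W
n=8: can move to 1, which is L ⇒ W
n=9: moves to 7(W), 5(W), 4(W), 2(W); every one is W ⇒ L
n=10: moves to 8(W), 6(W), 5(W), 3(W); every one is W ⇒ L
n=11: can move to 9, which is L ⇒ W
n=12: can move to 10, which is L ⇒ W
n=13: can move to 9, which is L ⇒ W
n=14: can move to 10, which is L ⇒ W
n=15: can move to 10, which is L ⇒ W
n=16: can move to 9, which is L ⇒ W
n=17: can move to 10, which is L ⇒ W
n=18: moves to 16(W), 14(W), 13(W), 11(W); every one is W ⇒ L
n=19: moves to 17(W), 15(W), 14(W), 12(W); every one is W ⇒ L
n=20: can move to 18, which is L ⇒ W
n=21: can move to 19, which is L ⇒ W
n=22: can move to 18, which is L ⇒ W
n=23: can move to 19, which is L ⇒ W
n=24: can move to 19, which is L ⇒ W
n=25: can move to 18, which is L ⇒ W
n=26: can move to 19, which is L ⇒ W
n=27: moves to 25(W), 23(W), 22(W), 20(W); every one is W ⇒ L
n=28: moves to 26(W), 24(W), 23(W), 21(W); every one is W ⇒ L
Every move from 28 reaches a W position, so the mover loses.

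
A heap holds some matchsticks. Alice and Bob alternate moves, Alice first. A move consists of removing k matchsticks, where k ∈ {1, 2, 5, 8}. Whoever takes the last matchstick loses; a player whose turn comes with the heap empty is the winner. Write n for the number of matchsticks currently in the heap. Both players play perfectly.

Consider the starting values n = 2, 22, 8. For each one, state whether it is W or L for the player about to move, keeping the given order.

2: W, 22: L, 8: W

Use the standard recursion: the mover wins at a terminal position; elsewhere, the mover wins exactly when some move hands the opponent an L position.
n=0: no move; the opponent has just taken the last matchstick and therefore loses → W
n=1: only reaches 0(W), which is W → L
n=2: reaches L-position 1 → W
n=3: reaches L-position 1 → W
n=4: only reaches 3(W), 2(W), all W → L
n=5: reaches L-position 4 → W
n=6: reaches L-position 4 → W
n=7: only reaches 6(W), 5(W), 2(W), all W → L
n=8: reaches L-position 7 → W
n=9: reaches L-position 7 → W
n=10: only reaches 9(W), 8(W), 5(W), 2(W), all W → L
n=11: reaches L-position 10 → W
n=12: reaches L-position 10 → W
n=13: only reaches 12(W), 11(W), 8(W), 5(W), all W → L
n=14: reaches L-position 13 → W
n=15: reaches L-position 13 → W
n=16: only reaches 15(W), 14(W), 11(W), 8(W), all W → L
n=17: reaches L-position 16 → W
n=18: reaches L-position 16 → W
n=19: only reaches 18(W), 17(W), 14(W), 11(W), all W → L
n=20: reaches L-position 19 → W
n=21: reaches L-position 19 → W
n=22: only reaches 21(W), 20(W), 17(W), 14(W), all W → L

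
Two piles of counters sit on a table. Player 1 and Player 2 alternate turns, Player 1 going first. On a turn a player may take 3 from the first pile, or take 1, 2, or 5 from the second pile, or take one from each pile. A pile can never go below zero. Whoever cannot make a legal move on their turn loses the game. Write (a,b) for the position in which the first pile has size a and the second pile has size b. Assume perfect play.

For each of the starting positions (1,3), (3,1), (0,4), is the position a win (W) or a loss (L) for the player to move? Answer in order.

(1,3): L, (3,1): W, (0,4): W

Positions with no move are L. A position that does have a move is losing for the player to move precisely when every available move leads to a winning position for the opponent. Fill in the labels:
No move ever increases a pile, so every position that can arise here has a ≤ 3 and b ≤ 4; it is enough to label the cells with 0 ≤ a ≤ 3 and 0 ≤ b ≤ 4.
Every move lowers a or b (never raises either), so fill the grid row by row in increasing a, and left to right within a row: each cell's successors are then already labelled.
      b=0  b=1  b=2  b=3  b=4
a=0:    L    W    W    L    W
a=1:    L    W    W    L    W
a=2:    L    W    W    L    W
a=3:    W    W    L    W    W
Cells with no legal move (terminal, hence L): (0,0), (1,0), (2,0).
The remaining L cells, each justified by listing all of its moves:
(0,3): L (options (0,2)(W), (0,1)(W) are all W)
(1,3): L (options (1,2)(W), (1,1)(W), (0,2)(W) are all W)
(2,3): L (options (2,2)(W), (2,1)(W), (1,2)(W) are all W)
(3,2): L (options (0,2)(W), (3,1)(W), (3,0)(W), (2,1)(W) are all W)
Every other cell has at least one move into one of the L cells above, so it is W.
(1,3): one of the L cells justified above, so L
(3,1): the move to (2,0) reaches an L cell, so W
(0,4): the move to (0,3) reaches an L cell, so W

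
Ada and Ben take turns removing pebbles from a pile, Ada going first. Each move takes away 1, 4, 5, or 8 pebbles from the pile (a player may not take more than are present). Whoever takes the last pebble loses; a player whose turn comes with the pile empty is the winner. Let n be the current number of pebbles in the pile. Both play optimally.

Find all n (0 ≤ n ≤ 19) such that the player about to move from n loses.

Build the W/L table. Terminal = W. A non-terminal position is W if it has a move to some L; otherwise it is L.
n=0: no move; the opponent has just taken the last pebble and therefore loses → W
n=1: L (sole option 0(W) is W)
n=2: W (go to 1, an L position)
n=3: L (sole option 2(W) is W)
n=4: W (go to 3, an L position)
n=5: W (go to 1, an L position)
n=6: W (go to 1, an L position)
n=7: W (go to 3, an L position)
n=8: W (go to 3, an L position)
n=9: W (go to 1, an L position)
n=10: L (options 9(W), 6(W), 5(W), 2(W) are all W)
n=11: W (go to 10, an L position)
n=12: L (options 11(W), 8(W), 7(W), 4(W) are all W)
n=13: W (go to 12, an L position)
n=14: W (go to 10, an L position)
n=15: W (go to 10, an L position)
n=16: W (go to 12, an L position)
n=17: W (go to 12, an L position)
n=18: W (go to 10, an L position)
n=19: L (options 18(W), 15(W), 14(W), 11(W) are all W)
Reading off the rows marked L gives the requested list; there are 5 such values of n.

1, 3, 10, 12, 19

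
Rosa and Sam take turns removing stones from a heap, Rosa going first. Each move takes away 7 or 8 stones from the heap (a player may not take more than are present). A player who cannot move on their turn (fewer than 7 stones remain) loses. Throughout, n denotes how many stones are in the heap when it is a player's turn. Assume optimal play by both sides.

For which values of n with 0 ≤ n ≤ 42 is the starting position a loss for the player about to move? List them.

Label each position W (a win for the player to move) or L (a loss). A position with no legal move is L; any other position is W exactly when some move reaches an L, and L when every move reaches a W.
n=0: no move → L
n=1: no move → L
n=2: no move → L
n=3: no move → L
n=4: no move → L
n=5: no move → L
n=6: no move → L
n=7: reaches L-position 0 → W
n=8: reaches L-position 1 → W
n=9: reaches L-position 2 → W
n=10: reaches L-position 3 → W
n=11: reaches L-position 4 → W
n=12: reaches L-position 5 → W
n=13: reaches L-position 6 → W
n=14: reaches L-position 6 → W
n=15: only reaches 8(W), 7(W), all W → L
n=16: only reaches 9(W), 8(W), all W → L
n=17: only reaches 10(W), 9(W), all W → L
n=18: only reaches 11(W), 10(W), all W → L
n=19: only reaches 12(W), 11(W), all W → L
n=20: only reaches 13(W), 12(W), all W → L
n=21: only reaches 14(W), 13(W), all W → L
n=22: reaches L-position 15 → W
n=23: reaches L-position 16 → W
n=24: reaches L-position 17 → W
n=25: reaches L-position 18 → W
n=26: reaches L-position 19 → W
n=27: reaches L-position 20 → W
n=28: reaches L-position 21 → W
n=29: reaches L-position 21 → W
n=30: only reaches 23(W), 22(W), all W → L
n=31: only reaches 24(W), 23(W), all W → L
n=32: only reaches 25(W), 24(W), all W → L
n=33: only reaches 26(W), 25(W), all W → L
n=34: only reaches 27(W), 26(W), all W → L
n=35: only reaches 28(W), 27(W), all W → L
n=36: only reaches 29(W), 28(W), all W → L
n=37: reaches L-position 30 → W
n=38: reaches L-position 31 → W
n=39: reaches L-position 32 → W
n=40: reaches L-position 33 → W
n=41: reaches L-position 34 → W
n=42: reaches L-position 35 → W
Reading off the rows marked L gives the requested list; there are 21 such values of n.

0, 1, 2, 3, 4, 5, 6, 15, 16, 17, 18, 19, 20, 21, 30, 31, 32, 33, 34, 35, 36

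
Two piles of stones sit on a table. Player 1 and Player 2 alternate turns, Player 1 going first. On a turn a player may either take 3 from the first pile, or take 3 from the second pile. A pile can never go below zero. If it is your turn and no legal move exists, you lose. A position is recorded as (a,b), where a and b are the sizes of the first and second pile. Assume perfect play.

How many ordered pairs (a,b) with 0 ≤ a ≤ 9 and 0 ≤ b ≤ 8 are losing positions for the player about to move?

Build the W/L table. Terminal = L. A non-terminal position is W if it has a move to some L; otherwise it is L.
Every move lowers a or b (never raises either), so fill the grid row by row in increasing a, and left to right within a row: each cell's successors are then already labelled.
      b=0  b=1  b=2  b=3  b=4  b=5  b=6  b=7  b=8
a=0:    L    L    L    W    W    W    L    L    L
a=1:    L    L    L    W    W    W    L    L    L
a=2:    L    L    L    W    W    W    L    L    L
a=3:    W    W    W    L    L    L    W    W    W
a=4:    W    W    W    L    L    L    W    W    W
a=5:    W    W    W    L    L    L    W    W    W
a=6:    L    L    L    W    W    W    L    L    L
a=7:    L    L    L    W    W    W    L    L    L
a=8:    L    L    L    W    W    W    L    L    L
a=9:    W    W    W    L    L    L    W    W    W
Cells with no legal move (terminal, hence L): (0,0), (0,1), (0,2), (1,0), (1,1), (1,2), (2,0), (2,1), (2,2).
The remaining L cells, each justified by listing all of its moves:
(0,6): →(0,3)(W) only, which is W, so L
(0,7): →(0,4)(W) only, which is W, so L
(0,8): →(0,5)(W) only, which is W, so L
(1,6): →(1,3)(W) only, which is W, so L
(1,7): →(1,4)(W) only, which is W, so L
(1,8): →(1,5)(W) only, which is W, so L
(2,6): →(2,3)(W) only, which is W, so L
(2,7): →(2,4)(W) only, which is W, so L
(2,8): →(2,5)(W) only, which is W, so L
(3,3): →(0,3)(W), (3,0)(W) — all W, so L
(3,4): →(0,4)(W), (3,1)(W) — all W, so L
(3,5): →(0,5)(W), (3,2)(W) — all W, so L
(4,3): →(1,3)(W), (4,0)(W) — all W, so L
(4,4): →(1,4)(W), (4,1)(W) — all W, so L
(4,5): →(1,5)(W), (4,2)(W) — all W, so L
(5,3): →(2,3)(W), (5,0)(W) — all W, so L
(5,4): →(2,4)(W), (5,1)(W) — all W, so L
(5,5): →(2,5)(W), (5,2)(W) — all W, so L
(6,0): →(3,0)(W) only, which is W, so L
(6,1): →(3,1)(W) only, which is W, so L
(6,2): →(3,2)(W) only, which is W, so L
(6,6): →(3,6)(W), (6,3)(W) — all W, so L
(6,7): →(3,7)(W), (6,4)(W) — all W, so L
(6,8): →(3,8)(W), (6,5)(W) — all W, so L
(7,0): →(4,0)(W) only, which is W, so L
(7,1): →(4,1)(W) only, which is W, so L
(7,2): →(4,2)(W) only, which is W, so L
(7,6): →(4,6)(W), (7,3)(W) — all W, so L
(7,7): →(4,7)(W), (7,4)(W) — all W, so L
(7,8): →(4,8)(W), (7,5)(W) — all W, so L
(8,0): →(5,0)(W) only, which is W, so L
(8,1): →(5,1)(W) only, which is W, so L
(8,2): →(5,2)(W) only, which is W, so L
(8,6): →(5,6)(W), (8,3)(W) — all W, so L
(8,7): →(5,7)(W), (8,4)(W) — all W, so L
(8,8): →(5,8)(W), (8,5)(W) — all W, so L
(9,3): →(6,3)(W), (9,0)(W) — all W, so L
(9,4): →(6,4)(W), (9,1)(W) — all W, so L
(9,5): →(6,5)(W), (9,2)(W) — all W, so L
Every other cell has at least one move into one of the L cells above, so it is W.
L cells per row: a=0: 6, a=1: 6, a=2: 6, a=3: 3, a=4: 3, a=5: 3, a=6: 6, a=7: 6, a=8: 6, a=9: 3; total 48.

48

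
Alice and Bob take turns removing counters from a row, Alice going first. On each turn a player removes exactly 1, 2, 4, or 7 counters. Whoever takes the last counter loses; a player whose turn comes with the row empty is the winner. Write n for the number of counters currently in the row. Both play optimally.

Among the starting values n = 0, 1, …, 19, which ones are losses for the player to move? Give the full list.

Label each position W (a win for the player to move) or L (a loss). A position with no legal move is W; any other position is W exactly when some move reaches an L, and L when every move reaches a W.
n=0: no move; the opponent has just taken the last counter and therefore loses → W
n=1: L (sole option 0(W) is W)
n=2: W (go to 1, an L position)
n=3: W (go to 1, an L position)
n=4: L (options 3(W), 2(W), 0(W) are all W)
n=5: W (go to 4, an L position)
n=6: W (go to 4, an L position)
n=7: L (options 6(W), 5(W), 3(W), 0(W) are all W)
n=8: W (go to 7, an L position)
n=9: W (go to 7, an L position)
n=10: L (options 9(W), 8(W), 6(W), 3(W) are all W)
n=11: W (go to 10, an L position)
n=12: W (go to 10, an L position)
n=13: L (options 12(W), 11(W), 9(W), 6(W) are all W)
n=14: W (go to 13, an L position)
n=15: W (go to 13, an L position)
n=16: L (options 15(W), 14(W), 12(W), 9(W) are all W)
n=17: W (go to 16, an L position)
n=18: W (go to 16, an L position)
n=19: L (options 18(W), 17(W), 15(W), 12(W) are all W)
Reading off the rows marked L gives the requested list; there are 7 such values of n.

1, 4, 7, 10, 13, 16, 19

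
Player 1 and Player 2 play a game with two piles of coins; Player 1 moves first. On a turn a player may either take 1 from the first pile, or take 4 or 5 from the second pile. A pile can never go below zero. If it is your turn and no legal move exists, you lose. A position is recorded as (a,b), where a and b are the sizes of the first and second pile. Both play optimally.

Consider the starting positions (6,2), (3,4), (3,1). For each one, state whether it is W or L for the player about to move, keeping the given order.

(6,2): L, (3,4): L, (3,1): W

Work bottom-up. With no move the player to move loses. Otherwise the position is W if at least one move leads to an L position for the opponent, and L if every move leads to a W.
No move ever increases a pile, so every position that can arise here has a ≤ 6 and b ≤ 4; it is enough to label the cells with 0 ≤ a ≤ 6 and 0 ≤ b ≤ 4.
Every move lowers a or b (never raises either), so fill the grid row by row in increasing a, and left to right within a row: each cell's successors are then already labelled.
      b=0  b=1  b=2  b=3  b=4
a=0:    L    L    L    L    W
a=1:    W    W    W    W    L
a=2:    L    L    L    L    W
a=3:    W    W    W    W    L
a=4:    L    L    L    L    W
a=5:    W    W    W    W    L
a=6:    L    L    L    L    W
Cells with no legal move (terminal, hence L): (0,0), (0,1), (0,2), (0,3).
The remaining L cells, each justified by listing all of its moves:
(1,4): only reaches (0,4)(W), (1,0)(W), all W → L
(2,0): only reaches (1,0)(W), which is W → L
(2,1): only reaches (1,1)(W), which is W → L
(2,2): only reaches (1,2)(W), which is W → L
(2,3): only reaches (1,3)(W), which is W → L
(3,4): only reaches (2,4)(W), (3,0)(W), all W → L
(4,0): only reaches (3,0)(W), which is W → L
(4,1): only reaches (3,1)(W), which is W → L
(4,2): only reaches (3,2)(W), which is W → L
(4,3): only reaches (3,3)(W), which is W → L
(5,4): only reaches (4,4)(W), (5,0)(W), all W → L
(6,0): only reaches (5,0)(W), which is W → L
(6,1): only reaches (5,1)(W), which is W → L
(6,2): only reaches (5,2)(W), which is W → L
(6,3): only reaches (5,3)(W), which is W → L
Every other cell has at least one move into one of the L cells above, so it is W.
(6,2): one of the L cells justified above, so L
(3,4): one of the L cells justified above, so L
(3,1): the move to (2,1) reaches an L cell, so W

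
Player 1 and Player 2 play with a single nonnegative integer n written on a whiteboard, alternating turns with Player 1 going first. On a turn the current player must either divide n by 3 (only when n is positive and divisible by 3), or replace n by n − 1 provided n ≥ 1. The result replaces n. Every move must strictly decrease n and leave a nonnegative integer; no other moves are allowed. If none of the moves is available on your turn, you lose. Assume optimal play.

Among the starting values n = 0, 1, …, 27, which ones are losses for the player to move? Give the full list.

Classify positions by backward induction: terminal positions (no move available) are L. From any other position, the mover wins iff some move reaches an L.
n=0: no move → L
n=1: W (go to 0, an L position)
n=2: L (sole option 1(W) is W)
n=3: W (go to 2, an L position)
n=4: L (sole option 3(W) is W)
n=5: W (go to 4, an L position)
n=6: W (go to 2, an L position)
n=7: L (sole option 6(W) is W)
n=8: W (go to 7, an L position)
n=9: L (options 3(W), 8(W) are all W)
n=10: W (go to 9, an L position)
n=11: L (sole option 10(W) is W)
n=12: W (go to 4, an L position)
n=13: L (sole option 12(W) is W)
n=14: W (go to 13, an L position)
n=15: L (options 5(W), 14(W) are all W)
n=16: W (go to 15, an L position)
n=17: L (sole option 16(W) is W)
n=18: W (go to 17, an L position)
n=19: L (sole option 18(W) is W)
n=20: W (go to 19, an L position)
n=21: W (go to 7, an L position)
n=22: L (sole option 21(W) is W)
n=23: W (go to 22, an L position)
n=24: L (options 8(W), 23(W) are all W)
n=25: W (go to 24, an L position)
n=26: L (sole option 25(W) is W)
n=27: W (go to 9, an L position)
The losing starting values of n are exactly the entries labelled L in this table (13 of them).

0, 2, 4, 7, 9, 11, 13, 15, 17, 19, 22, 24, 26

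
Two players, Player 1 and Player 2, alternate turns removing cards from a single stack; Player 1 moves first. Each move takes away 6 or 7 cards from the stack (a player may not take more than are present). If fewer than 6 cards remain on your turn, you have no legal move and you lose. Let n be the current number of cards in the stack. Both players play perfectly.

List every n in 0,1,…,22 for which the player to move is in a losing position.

0, 1, 2, 3, 4, 5, 13, 14, 15, 16, 17, 18

Classify positions by backward induction: terminal positions (no move available) are L. From any other position, the mover wins iff some move reaches an L.
n=0: no move → L
n=1: no move → L
n=2: no move → L
n=3: no move → L
n=4: no move → L
n=5: no move → L
n=6: W (go to 0, an L position)
n=7: W (go to 1, an L position)
n=8: W (go to 2, an L position)
n=9: W (go to 3, an L position)
n=10: W (go to 4, an L position)
n=11: W (go to 5, an L position)
n=12: W (go to 5, an L position)
n=13: L (options 7(W), 6(W) are all W)
n=14: L (options 8(W), 7(W) are all W)
n=15: L (options 9(W), 8(W) are all W)
n=16: L (options 10(W), 9(W) are all W)
n=17: L (options 11(W), 10(W) are all W)
n=18: L (options 12(W), 11(W) are all W)
n=19: W (go to 13, an L position)
n=20: W (go to 14, an L position)
n=21: W (go to 15, an L position)
n=22: W (go to 16, an L position)
The losing starting values of n are exactly the entries labelled L in this table (12 of them).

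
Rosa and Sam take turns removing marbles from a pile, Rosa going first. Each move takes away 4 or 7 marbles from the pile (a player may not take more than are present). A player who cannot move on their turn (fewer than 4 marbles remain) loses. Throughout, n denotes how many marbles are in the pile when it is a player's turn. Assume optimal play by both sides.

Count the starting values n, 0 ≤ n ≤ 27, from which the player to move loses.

12

Compute win/loss labels from the base case upward. A position with no move is L. Any other position is W if it can reach an L in one move, else L.
n=0: no move → L
n=1: no move → L
n=2: no move → L
n=3: no move → L
n=4: can move to 0, which is L ⇒ W
n=5: can move to 1, which is L ⇒ W
n=6: can move to 2, which is L ⇒ W
n=7: can move to 3, which is L ⇒ W
n=8: can move to 1, which is L ⇒ W
n=9: can move to 2, which is L ⇒ W
n=10: can move to 3, which is L ⇒ W
n=11: moves to 7(W), 4(W); every one is W ⇒ L
n=12: moves to 8(W), 5(W); every one is W ⇒ L
n=13: moves to 9(W), 6(W); every one is W ⇒ L
n=14: moves to 10(W), 7(W); every one is W ⇒ L
n=15: can move to 11, which is L ⇒ W
n=16: can move to 12, which is L ⇒ W
n=17: can move to 13, which is L ⇒ W
n=18: can move to 14, which is L ⇒ W
n=19: can move to 12, which is L ⇒ W
n=20: can move to 13, which is L ⇒ W
n=21: can move to 14, which is L ⇒ W
n=22: moves to 18(W), 15(W); every one is W ⇒ L
n=23: moves to 19(W), 16(W); every one is W ⇒ L
n=24: moves to 20(W), 17(W); every one is W ⇒ L
n=25: moves to 21(W), 18(W); every one is W ⇒ L
n=26: can move to 22, which is L ⇒ W
n=27: can move to 23, which is L ⇒ W
L entries with 0 ≤ n ≤ 27: n = 0, 1, 2, 3, 11, 12, 13, 14, 22, 23, 24, 25; that makes 12.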